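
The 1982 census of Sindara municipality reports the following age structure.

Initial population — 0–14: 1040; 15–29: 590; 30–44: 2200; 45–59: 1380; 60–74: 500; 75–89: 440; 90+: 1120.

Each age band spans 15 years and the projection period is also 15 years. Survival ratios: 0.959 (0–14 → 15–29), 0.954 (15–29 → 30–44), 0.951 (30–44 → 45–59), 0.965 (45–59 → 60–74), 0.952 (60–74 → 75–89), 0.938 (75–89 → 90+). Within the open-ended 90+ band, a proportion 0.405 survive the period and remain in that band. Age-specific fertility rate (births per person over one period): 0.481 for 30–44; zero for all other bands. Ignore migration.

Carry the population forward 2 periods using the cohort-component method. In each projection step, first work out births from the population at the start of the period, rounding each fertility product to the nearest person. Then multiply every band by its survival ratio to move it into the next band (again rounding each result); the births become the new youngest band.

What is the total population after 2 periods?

6856

Period 1.
Births: 2200 × 0.481 = 1058
15–29: 1040 × 0.959 = 997
30–44: 590 × 0.954 = 563
45–59: 2200 × 0.951 = 2092
60–74: 1380 × 0.965 = 1332
75–89: 500 × 0.952 = 476
90+: 440 × 0.938 + 1120 × 0.405 = 413 + 454 = 867
End of period: [1058, 997, 563, 2092, 1332, 476, 867]
Period 2.
Births: 563 × 0.481 = 271
15–29: 1058 × 0.959 = 1015
30–44: 997 × 0.954 = 951
45–59: 563 × 0.951 = 535
60–74: 2092 × 0.965 = 2019
75–89: 1332 × 0.952 = 1268
90+: 476 × 0.938 + 867 × 0.405 = 446 + 351 = 797
End of period: [271, 1015, 951, 535, 2019, 1268, 797]
Total after period 2: 271 + 1015 + 951 + 535 + 2019 + 1268 + 797 = 6856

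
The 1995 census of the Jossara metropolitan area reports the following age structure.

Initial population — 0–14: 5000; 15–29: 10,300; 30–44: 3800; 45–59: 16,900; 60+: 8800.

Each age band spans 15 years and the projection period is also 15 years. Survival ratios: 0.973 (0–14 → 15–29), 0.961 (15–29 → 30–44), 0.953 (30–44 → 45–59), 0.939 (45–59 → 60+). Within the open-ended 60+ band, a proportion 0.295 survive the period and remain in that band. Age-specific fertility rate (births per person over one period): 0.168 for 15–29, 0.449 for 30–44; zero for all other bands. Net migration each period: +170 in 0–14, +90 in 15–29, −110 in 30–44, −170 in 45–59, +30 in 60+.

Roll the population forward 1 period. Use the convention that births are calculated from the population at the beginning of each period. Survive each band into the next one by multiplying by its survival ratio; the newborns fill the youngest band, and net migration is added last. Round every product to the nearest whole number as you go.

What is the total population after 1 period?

(Bands numbered youngest = 1 to oldest = 5.)
[period 1]
Births: 10300 × 0.168 = 1730  |  3800 × 0.449 = 1706 → 3436
Band 2: 5000 × 0.973 = 4865
Band 3: 10300 × 0.961 = 9898
Band 4: 3800 × 0.953 = 3621
Band 5: 16900 × 0.939 + 8800 × 0.295 = 15869 + 2596 = 18465
Net migration: Band 1 + 170 → 3606; Band 2 + 90 → 4955; Band 3 − 110 → 9788; Band 4 − 170 → 3451; Band 5 + 30 → 18495
→ [3606, 4955, 9788, 3451, 18495]
Total after period 1: 3606 + 4955 + 9788 + 3451 + 18495 = 40295

40295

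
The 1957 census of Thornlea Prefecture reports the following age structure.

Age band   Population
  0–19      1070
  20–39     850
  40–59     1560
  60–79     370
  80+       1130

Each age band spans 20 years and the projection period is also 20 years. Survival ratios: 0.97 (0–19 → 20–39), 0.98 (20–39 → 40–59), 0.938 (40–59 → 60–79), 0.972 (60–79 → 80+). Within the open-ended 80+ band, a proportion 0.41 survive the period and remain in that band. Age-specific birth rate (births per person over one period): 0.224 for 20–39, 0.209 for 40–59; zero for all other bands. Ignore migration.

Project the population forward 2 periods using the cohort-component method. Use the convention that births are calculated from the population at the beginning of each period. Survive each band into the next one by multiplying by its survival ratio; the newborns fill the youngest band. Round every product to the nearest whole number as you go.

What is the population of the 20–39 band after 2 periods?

Call the groups 1 to 5, youngest first.
— Period 1 —
Births: 850 * 0.224 = 190  |  1560 * 0.209 = 326 → total 516
Group 2: 1070 * 0.97 = 1038
Group 3: 850 * 0.98 = 833
Group 4: 1560 * 0.938 = 1463
Group 5: 370 * 0.972 + 1130 * 0.41 = 360 + 463 = 823
End of period: [516, 1038, 833, 1463, 823]
— Period 2 —
Births: 1038 * 0.224 = 233  |  833 * 0.209 = 174 → total 407
Group 2: 516 * 0.97 = 501
Group 3: 1038 * 0.98 = 1017
Group 4: 833 * 0.938 = 781
Group 5: 1463 * 0.972 + 823 * 0.41 = 1422 + 337 = 1759
End of period: [407, 501, 1017, 781, 1759]

501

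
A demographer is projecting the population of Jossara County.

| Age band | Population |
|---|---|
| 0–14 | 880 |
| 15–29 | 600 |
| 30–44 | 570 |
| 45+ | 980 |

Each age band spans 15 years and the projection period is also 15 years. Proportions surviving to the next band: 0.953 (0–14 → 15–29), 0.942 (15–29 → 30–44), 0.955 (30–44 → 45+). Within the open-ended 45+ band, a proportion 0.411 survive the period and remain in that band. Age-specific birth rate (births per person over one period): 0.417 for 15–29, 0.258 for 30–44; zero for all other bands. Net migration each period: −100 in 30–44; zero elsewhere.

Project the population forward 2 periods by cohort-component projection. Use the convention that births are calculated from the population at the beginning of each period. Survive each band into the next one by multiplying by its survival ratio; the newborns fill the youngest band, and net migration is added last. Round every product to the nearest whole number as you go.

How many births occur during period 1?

Period 1.
Births: 600 × 0.417 = 250, 570 × 0.258 = 147 ⇒ total 397
15–29: 880 × 0.953 = 839
30–44: 600 × 0.942 = 565
45+: 570 × 0.955 + 980 × 0.411 = 544 + 403 = 947
Net migration: 30–44 − 100 → 465
Giving 397 / 839 / 465 / 947.

397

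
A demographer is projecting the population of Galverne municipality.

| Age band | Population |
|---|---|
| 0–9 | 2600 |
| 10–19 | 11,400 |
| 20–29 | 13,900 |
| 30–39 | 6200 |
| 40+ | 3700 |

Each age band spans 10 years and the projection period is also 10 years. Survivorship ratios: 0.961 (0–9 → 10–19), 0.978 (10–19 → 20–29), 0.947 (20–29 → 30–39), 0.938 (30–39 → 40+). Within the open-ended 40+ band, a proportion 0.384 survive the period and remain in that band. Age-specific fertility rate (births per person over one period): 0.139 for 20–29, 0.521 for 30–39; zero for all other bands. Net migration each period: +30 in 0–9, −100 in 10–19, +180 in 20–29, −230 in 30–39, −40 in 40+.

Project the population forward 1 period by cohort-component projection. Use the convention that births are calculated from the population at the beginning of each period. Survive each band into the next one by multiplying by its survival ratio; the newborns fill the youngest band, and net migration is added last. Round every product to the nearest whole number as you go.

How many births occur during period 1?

5162

(Groups numbered youngest = 1 to oldest = 5.)
— Period 1 —
Births: 13900 × 0.139 = 1932 ; 6200 × 0.521 = 3230 — total 5162
Group 2: 2600 × 0.961 = 2499
Group 3: 11400 × 0.978 = 11149
Group 4: 13900 × 0.947 = 13163
Group 5: 6200 × 0.938 + 3700 × 0.384 = 5816 + 1421 = 7237
Net migration: Group 1 + 30 → 5192; Group 2 − 100 → 2399; Group 3 + 180 → 11329; Group 4 − 230 → 12933; Group 5 − 40 → 7197
Giving 5192 / 2399 / 11329 / 12933 / 7197.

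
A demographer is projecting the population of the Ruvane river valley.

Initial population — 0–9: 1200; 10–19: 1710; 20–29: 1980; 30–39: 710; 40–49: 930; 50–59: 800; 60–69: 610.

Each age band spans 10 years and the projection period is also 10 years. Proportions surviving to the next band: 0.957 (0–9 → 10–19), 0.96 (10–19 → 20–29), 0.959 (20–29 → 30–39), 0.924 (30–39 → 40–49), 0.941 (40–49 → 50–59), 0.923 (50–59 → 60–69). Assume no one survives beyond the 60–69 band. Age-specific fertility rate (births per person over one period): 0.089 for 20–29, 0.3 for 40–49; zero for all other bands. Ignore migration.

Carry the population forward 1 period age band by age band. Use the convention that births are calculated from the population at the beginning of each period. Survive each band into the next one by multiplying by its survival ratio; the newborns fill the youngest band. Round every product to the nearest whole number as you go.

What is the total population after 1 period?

Numbering the bands 1..7 from youngest to oldest:
[period 1]
Births: 1980 * 0.089 = 176 ; 930 * 0.3 = 279 — total 455
Band 2: 1200 * 0.957 = 1148
Band 3: 1710 * 0.96 = 1642
Band 4: 1980 * 0.959 = 1899
Band 5: 710 * 0.924 = 656
Band 6: 930 * 0.941 = 875
Band 7: 800 * 0.923 = 738
Population now: 0–9=455, 10–19=1148, 20–29=1642, 30–39=1899, 40–49=656, 50–59=875, 60–69=738
Total after period 1: 455 + 1148 + 1642 + 1899 + 656 + 875 + 738 = 7413

7413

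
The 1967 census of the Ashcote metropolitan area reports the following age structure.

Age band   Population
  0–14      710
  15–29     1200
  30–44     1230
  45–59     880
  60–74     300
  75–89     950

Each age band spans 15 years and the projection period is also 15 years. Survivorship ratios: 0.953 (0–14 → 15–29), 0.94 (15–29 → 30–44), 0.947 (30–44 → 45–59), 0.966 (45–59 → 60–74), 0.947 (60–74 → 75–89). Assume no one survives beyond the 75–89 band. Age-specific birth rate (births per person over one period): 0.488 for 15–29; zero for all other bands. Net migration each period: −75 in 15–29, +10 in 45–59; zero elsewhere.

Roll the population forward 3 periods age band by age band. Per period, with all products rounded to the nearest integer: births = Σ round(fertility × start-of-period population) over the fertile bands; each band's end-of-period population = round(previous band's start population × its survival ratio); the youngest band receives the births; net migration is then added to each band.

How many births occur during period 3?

236

— Period 1 —
Births: 1200 * 0.488 = 586
15–29: 710 * 0.953 = 677
30–44: 1200 * 0.94 = 1128
45–59: 1230 * 0.947 = 1165
60–74: 880 * 0.966 = 850
75–89: 300 * 0.947 = 284
Net migration: 15–29 − 75 → 602; 45–59 + 10 → 1175
End of period: [586, 602, 1128, 1175, 850, 284]
— Period 2 —
Births: 602 * 0.488 = 294
15–29: 586 * 0.953 = 558
30–44: 602 * 0.94 = 566
45–59: 1128 * 0.947 = 1068
60–74: 1175 * 0.966 = 1135
75–89: 850 * 0.947 = 805
Net migration: 15–29 − 75 → 483; 45–59 + 10 → 1078
End of period: [294, 483, 566, 1078, 1135, 805]
— Period 3 —
Births: 483 * 0.488 = 236
15–29: 294 * 0.953 = 280
30–44: 483 * 0.94 = 454
45–59: 566 * 0.947 = 536
60–74: 1078 * 0.966 = 1041
75–89: 1135 * 0.947 = 1075
Net migration: 15–29 − 75 → 205; 45–59 + 10 → 546
End of period: [236, 205, 454, 546, 1041, 1075]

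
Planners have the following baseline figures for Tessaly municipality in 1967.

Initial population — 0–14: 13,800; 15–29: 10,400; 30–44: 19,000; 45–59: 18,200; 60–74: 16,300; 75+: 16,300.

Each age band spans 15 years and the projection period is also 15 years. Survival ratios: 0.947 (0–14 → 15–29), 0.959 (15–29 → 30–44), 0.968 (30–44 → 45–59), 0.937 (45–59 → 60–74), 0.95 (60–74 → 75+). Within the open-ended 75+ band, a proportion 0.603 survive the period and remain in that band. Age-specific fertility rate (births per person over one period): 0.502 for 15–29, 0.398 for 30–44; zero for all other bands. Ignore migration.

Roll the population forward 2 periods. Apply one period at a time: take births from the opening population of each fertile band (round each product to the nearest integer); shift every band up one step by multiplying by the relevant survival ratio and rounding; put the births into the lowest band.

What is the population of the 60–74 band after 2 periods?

Period 1:
Births: 10400 × 0.502 = 5221, 19000 × 0.398 = 7562 → total 12783
15–29: 13800 × 0.947 = 13069
30–44: 10400 × 0.959 = 9974
45–59: 19000 × 0.968 = 18392
60–74: 18200 × 0.937 = 17053
75+: 16300 × 0.95 + 16300 × 0.603 = 15485 + 9829 = 25314
Population now: 0–14=12783, 15–29=13069, 30–44=9974, 45–59=18392, 60–74=17053, 75+=25314
Period 2:
Births: 13069 × 0.502 = 6561, 9974 × 0.398 = 3970 → total 10531
15–29: 12783 × 0.947 = 12106
30–44: 13069 × 0.959 = 12533
45–59: 9974 × 0.968 = 9655
60–74: 18392 × 0.937 = 17233
75+: 17053 × 0.95 + 25314 × 0.603 = 16200 + 15264 = 31464
Population now: 0–14=10531, 15–29=12106, 30–44=12533, 45–59=9655, 60–74=17233, 75+=31464

17233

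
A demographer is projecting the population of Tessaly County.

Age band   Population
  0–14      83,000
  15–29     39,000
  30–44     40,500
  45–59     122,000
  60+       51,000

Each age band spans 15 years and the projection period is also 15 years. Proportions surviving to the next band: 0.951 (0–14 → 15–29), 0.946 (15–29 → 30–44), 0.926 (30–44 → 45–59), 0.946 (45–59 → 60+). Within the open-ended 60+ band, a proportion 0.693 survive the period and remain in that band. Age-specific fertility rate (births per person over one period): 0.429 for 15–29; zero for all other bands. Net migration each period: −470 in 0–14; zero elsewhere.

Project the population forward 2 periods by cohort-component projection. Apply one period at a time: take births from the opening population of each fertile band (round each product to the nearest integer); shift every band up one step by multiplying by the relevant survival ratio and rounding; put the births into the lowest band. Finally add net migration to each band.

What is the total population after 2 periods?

297642

Let band 1 be 0–14 through band 5 = 60+.
After projecting period 1:
Births: 39000 * 0.429 = 16731
Band 2: 83000 * 0.951 = 78933
Band 3: 39000 * 0.946 = 36894
Band 4: 40500 * 0.926 = 37503
Band 5: 122000 * 0.946 + 51000 * 0.693 = 115412 + 35343 = 150755
Net migration: Band 1 − 470 → 16261
→ [16261, 78933, 36894, 37503, 150755]
After projecting period 2:
Births: 78933 * 0.429 = 33862
Band 2: 16261 * 0.951 = 15464
Band 3: 78933 * 0.946 = 74671
Band 4: 36894 * 0.926 = 34164
Band 5: 37503 * 0.946 + 150755 * 0.693 = 35478 + 104473 = 139951
Net migration: Band 1 − 470 → 33392
→ [33392, 15464, 74671, 34164, 139951]
Total after period 2: 33392 + 15464 + 74671 + 34164 + 139951 = 297642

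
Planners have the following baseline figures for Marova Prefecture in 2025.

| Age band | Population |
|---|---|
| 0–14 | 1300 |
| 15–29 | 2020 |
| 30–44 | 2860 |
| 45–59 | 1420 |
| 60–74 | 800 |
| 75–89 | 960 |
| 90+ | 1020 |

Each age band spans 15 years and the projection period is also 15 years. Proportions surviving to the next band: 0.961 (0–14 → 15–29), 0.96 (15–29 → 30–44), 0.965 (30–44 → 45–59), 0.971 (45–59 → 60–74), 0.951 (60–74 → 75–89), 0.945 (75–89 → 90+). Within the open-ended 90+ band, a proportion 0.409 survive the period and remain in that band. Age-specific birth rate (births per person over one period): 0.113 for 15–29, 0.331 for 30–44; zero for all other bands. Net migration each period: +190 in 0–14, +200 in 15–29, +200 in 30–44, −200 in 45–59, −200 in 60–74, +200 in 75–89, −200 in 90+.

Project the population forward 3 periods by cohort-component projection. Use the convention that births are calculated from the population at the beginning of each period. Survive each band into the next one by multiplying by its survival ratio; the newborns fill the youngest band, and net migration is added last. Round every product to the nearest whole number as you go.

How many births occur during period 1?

1175

After projecting period 1:
Births: 2020 × 0.113 = 228, 2860 × 0.331 = 947 → 1175
15–29: 1300 × 0.961 = 1249
30–44: 2020 × 0.96 = 1939
45–59: 2860 × 0.965 = 2760
60–74: 1420 × 0.971 = 1379
75–89: 800 × 0.951 = 761
90+: 960 × 0.945 + 1020 × 0.409 = 907 + 417 = 1324
Net migration: 0–14 + 190 → 1365; 15–29 + 200 → 1449; 30–44 + 200 → 2139; 45–59 − 200 → 2560; 60–74 − 200 → 1179; 75–89 + 200 → 961; 90+ − 200 → 1124
Giving 1365 / 1449 / 2139 / 2560 / 1179 / 961 / 1124.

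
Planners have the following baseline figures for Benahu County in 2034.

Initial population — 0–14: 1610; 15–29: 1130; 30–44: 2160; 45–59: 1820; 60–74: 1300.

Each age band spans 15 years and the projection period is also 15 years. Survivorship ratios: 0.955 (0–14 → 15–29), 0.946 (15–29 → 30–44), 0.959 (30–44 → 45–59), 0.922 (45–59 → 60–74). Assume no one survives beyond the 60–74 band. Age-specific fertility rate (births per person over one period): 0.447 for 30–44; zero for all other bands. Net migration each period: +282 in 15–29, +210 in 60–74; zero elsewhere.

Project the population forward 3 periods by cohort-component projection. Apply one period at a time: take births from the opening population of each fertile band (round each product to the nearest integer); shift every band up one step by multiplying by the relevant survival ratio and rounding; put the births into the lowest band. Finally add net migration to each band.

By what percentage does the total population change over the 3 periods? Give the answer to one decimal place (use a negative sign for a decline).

-32.0

— Period 1 —
Births: 2160 × 0.447 = 966
15–29: 1610 × 0.955 = 1538
30–44: 1130 × 0.946 = 1069
45–59: 2160 × 0.959 = 2071
60–74: 1820 × 0.922 = 1678
Net migration: 15–29 + 282 → 1820; 60–74 + 210 → 1888
End of period: [966, 1820, 1069, 2071, 1888]
— Period 2 —
Births: 1069 × 0.447 = 478
15–29: 966 × 0.955 = 923
30–44: 1820 × 0.946 = 1722
45–59: 1069 × 0.959 = 1025
60–74: 2071 × 0.922 = 1909
Net migration: 15–29 + 282 → 1205; 60–74 + 210 → 2119
End of period: [478, 1205, 1722, 1025, 2119]
— Period 3 —
Births: 1722 × 0.447 = 770
15–29: 478 × 0.955 = 456
30–44: 1205 × 0.946 = 1140
45–59: 1722 × 0.959 = 1651
60–74: 1025 × 0.922 = 945
Net migration: 15–29 + 282 → 738; 60–74 + 210 → 1155
End of period: [770, 738, 1140, 1651, 1155]
Total: 8020 → 5454; change = -2566; percentage change = -32.0%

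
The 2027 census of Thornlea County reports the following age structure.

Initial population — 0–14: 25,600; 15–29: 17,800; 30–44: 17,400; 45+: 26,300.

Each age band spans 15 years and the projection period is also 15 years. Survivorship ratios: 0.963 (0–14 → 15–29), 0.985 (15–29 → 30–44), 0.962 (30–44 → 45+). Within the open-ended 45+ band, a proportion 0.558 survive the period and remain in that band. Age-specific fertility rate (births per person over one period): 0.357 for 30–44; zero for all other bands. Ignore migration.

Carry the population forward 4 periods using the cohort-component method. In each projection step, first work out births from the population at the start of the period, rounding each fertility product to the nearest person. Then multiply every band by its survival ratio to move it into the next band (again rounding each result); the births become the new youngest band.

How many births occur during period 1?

— Period 1 —
Births: 17400 * 0.357 = 6212
15–29: 25600 * 0.963 = 24653
30–44: 17800 * 0.985 = 17533
45+: 17400 * 0.962 + 26300 * 0.558 = 16739 + 14675 = 31414
End of period: [6212, 24653, 17533, 31414]

6212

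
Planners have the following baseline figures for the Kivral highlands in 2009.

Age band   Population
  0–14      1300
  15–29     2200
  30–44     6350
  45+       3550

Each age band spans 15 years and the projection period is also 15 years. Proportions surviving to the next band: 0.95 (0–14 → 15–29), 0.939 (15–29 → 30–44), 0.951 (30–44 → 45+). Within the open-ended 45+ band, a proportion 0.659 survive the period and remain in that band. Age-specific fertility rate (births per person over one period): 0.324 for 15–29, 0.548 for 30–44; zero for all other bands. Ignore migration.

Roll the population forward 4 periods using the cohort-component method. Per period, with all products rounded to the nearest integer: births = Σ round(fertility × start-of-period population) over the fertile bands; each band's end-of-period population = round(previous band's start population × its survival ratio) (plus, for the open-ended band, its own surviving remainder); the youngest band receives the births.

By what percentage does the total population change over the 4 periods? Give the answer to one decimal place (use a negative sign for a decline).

-1.1

After projecting period 1:
Births: 2200 × 0.324 = 713 ; 6350 × 0.548 = 3480 → total 4193
15–29: 1300 × 0.95 = 1235
30–44: 2200 × 0.939 = 2066
45+: 6350 × 0.951 + 3550 × 0.659 = 6039 + 2339 = 8378
Giving 4193 / 1235 / 2066 / 8378.
After projecting period 2:
Births: 1235 × 0.324 = 400 ; 2066 × 0.548 = 1132 → total 1532
15–29: 4193 × 0.95 = 3983
30–44: 1235 × 0.939 = 1160
45+: 2066 × 0.951 + 8378 × 0.659 = 1965 + 5521 = 7486
Giving 1532 / 3983 / 1160 / 7486.
After projecting period 3:
Births: 3983 × 0.324 = 1290 ; 1160 × 0.548 = 636 → total 1926
15–29: 1532 × 0.95 = 1455
30–44: 3983 × 0.939 = 3740
45+: 1160 × 0.951 + 7486 × 0.659 = 1103 + 4933 = 6036
Giving 1926 / 1455 / 3740 / 6036.
After projecting period 4:
Births: 1455 × 0.324 = 471 ; 3740 × 0.548 = 2050 → total 2521
15–29: 1926 × 0.95 = 1830
30–44: 1455 × 0.939 = 1366
45+: 3740 × 0.951 + 6036 × 0.659 = 3557 + 3978 = 7535
Giving 2521 / 1830 / 1366 / 7535.
Total: 13400 → 13252; change = -148; percentage change = -1.1%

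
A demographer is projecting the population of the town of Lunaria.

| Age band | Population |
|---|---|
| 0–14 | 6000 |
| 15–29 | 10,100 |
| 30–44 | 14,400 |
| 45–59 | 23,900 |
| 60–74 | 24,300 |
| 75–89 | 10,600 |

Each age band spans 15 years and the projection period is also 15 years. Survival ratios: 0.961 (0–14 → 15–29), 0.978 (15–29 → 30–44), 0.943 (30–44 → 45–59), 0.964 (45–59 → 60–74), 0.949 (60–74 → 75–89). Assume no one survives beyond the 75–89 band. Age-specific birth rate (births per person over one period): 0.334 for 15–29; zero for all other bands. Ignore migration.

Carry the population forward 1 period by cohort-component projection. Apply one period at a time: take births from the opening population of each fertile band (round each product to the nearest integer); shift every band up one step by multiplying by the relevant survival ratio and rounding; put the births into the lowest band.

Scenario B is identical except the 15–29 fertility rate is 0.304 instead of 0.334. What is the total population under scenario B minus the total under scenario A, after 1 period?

-303

— Period 1 —
Births: 10100 * 0.334 = 3373
15–29: 6000 * 0.961 = 5766
30–44: 10100 * 0.978 = 9878
45–59: 14400 * 0.943 = 13579
60–74: 23900 * 0.964 = 23040
75–89: 24300 * 0.949 = 23061
Giving 3373 / 5766 / 9878 / 13579 / 23040 / 23061.
Scenario A total after 1 period: 78697
Scenario B projection —
— Period 1 —
Births: 10100 * 0.304 = 3070
15–29: 6000 * 0.961 = 5766
30–44: 10100 * 0.978 = 9878
45–59: 14400 * 0.943 = 13579
60–74: 23900 * 0.964 = 23040
75–89: 24300 * 0.949 = 23061
Giving 3070 / 5766 / 9878 / 13579 / 23040 / 23061.
Scenario B total after 1 period: 78394
Difference B − A = 78394 − 78697 = -303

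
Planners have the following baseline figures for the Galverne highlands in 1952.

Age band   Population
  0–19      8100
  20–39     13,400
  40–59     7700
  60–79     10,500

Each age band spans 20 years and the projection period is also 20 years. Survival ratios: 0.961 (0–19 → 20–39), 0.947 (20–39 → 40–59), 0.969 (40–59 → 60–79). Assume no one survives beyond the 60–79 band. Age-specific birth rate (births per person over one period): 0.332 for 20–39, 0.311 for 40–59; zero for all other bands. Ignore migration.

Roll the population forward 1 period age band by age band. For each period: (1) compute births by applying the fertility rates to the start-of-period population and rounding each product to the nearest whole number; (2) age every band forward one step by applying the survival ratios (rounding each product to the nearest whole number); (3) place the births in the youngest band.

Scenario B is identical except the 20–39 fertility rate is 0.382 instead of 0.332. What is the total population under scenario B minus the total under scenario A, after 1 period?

After projecting period 1:
Births: 13400 × 0.332 = 4449 ; 7700 × 0.311 = 2395 → 6844
20–39: 8100 × 0.961 = 7784
40–59: 13400 × 0.947 = 12690
60–79: 7700 × 0.969 = 7461
→ [6844, 7784, 12690, 7461]
Scenario A total after 1 period: 34779
Scenario B projection —
After projecting period 1:
Births: 13400 × 0.382 = 5119 ; 7700 × 0.311 = 2395 → 7514
20–39: 8100 × 0.961 = 7784
40–59: 13400 × 0.947 = 12690
60–79: 7700 × 0.969 = 7461
→ [7514, 7784, 12690, 7461]
Scenario B total after 1 period: 35449
Difference B − A = 35449 − 34779 = 670

670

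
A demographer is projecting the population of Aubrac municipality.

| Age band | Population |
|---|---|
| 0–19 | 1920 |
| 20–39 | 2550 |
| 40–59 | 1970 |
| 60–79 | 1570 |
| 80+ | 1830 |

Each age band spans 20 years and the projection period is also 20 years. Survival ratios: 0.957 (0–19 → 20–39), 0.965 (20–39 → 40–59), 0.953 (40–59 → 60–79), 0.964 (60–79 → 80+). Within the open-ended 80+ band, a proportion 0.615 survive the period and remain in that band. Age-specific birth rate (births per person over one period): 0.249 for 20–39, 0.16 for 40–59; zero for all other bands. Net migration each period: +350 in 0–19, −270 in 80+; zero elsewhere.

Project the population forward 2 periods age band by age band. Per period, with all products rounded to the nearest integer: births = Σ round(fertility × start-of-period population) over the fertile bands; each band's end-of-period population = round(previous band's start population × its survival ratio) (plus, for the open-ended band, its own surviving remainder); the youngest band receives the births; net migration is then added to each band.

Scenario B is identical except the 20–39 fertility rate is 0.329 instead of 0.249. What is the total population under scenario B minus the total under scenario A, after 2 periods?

342

After projecting period 1:
Births: 2550 * 0.249 = 635  |  1970 * 0.16 = 315 → 950
20–39: 1920 * 0.957 = 1837
40–59: 2550 * 0.965 = 2461
60–79: 1970 * 0.953 = 1877
80+: 1570 * 0.964 + 1830 * 0.615 = 1513 + 1125 = 2638
Net migration: 0–19 + 350 → 1300; 80+ − 270 → 2368
Population now: 0–19=1300, 20–39=1837, 40–59=2461, 60–79=1877, 80+=2368
After projecting period 2:
Births: 1837 * 0.249 = 457  |  2461 * 0.16 = 394 → 851
20–39: 1300 * 0.957 = 1244
40–59: 1837 * 0.965 = 1773
60–79: 2461 * 0.953 = 2345
80+: 1877 * 0.964 + 2368 * 0.615 = 1809 + 1456 = 3265
Net migration: 0–19 + 350 → 1201; 80+ − 270 → 2995
Population now: 0–19=1201, 20–39=1244, 40–59=1773, 60–79=2345, 80+=2995
Scenario A total after 2 periods: 9558
Scenario B projection —
After projecting period 1:
Births: 2550 * 0.329 = 839  |  1970 * 0.16 = 315 → 1154
20–39: 1920 * 0.957 = 1837
40–59: 2550 * 0.965 = 2461
60–79: 1970 * 0.953 = 1877
80+: 1570 * 0.964 + 1830 * 0.615 = 1513 + 1125 = 2638
Net migration: 0–19 + 350 → 1504; 80+ − 270 → 2368
Population now: 0–19=1504, 20–39=1837, 40–59=2461, 60–79=1877, 80+=2368
After projecting period 2:
Births: 1837 * 0.329 = 604  |  2461 * 0.16 = 394 → 998
20–39: 1504 * 0.957 = 1439
40–59: 1837 * 0.965 = 1773
60–79: 2461 * 0.953 = 2345
80+: 1877 * 0.964 + 2368 * 0.615 = 1809 + 1456 = 3265
Net migration: 0–19 + 350 → 1348; 80+ − 270 → 2995
Population now: 0–19=1348, 20–39=1439, 40–59=1773, 60–79=2345, 80+=2995
Scenario B total after 2 periods: 9900
Difference B − A = 9900 − 9558 = 342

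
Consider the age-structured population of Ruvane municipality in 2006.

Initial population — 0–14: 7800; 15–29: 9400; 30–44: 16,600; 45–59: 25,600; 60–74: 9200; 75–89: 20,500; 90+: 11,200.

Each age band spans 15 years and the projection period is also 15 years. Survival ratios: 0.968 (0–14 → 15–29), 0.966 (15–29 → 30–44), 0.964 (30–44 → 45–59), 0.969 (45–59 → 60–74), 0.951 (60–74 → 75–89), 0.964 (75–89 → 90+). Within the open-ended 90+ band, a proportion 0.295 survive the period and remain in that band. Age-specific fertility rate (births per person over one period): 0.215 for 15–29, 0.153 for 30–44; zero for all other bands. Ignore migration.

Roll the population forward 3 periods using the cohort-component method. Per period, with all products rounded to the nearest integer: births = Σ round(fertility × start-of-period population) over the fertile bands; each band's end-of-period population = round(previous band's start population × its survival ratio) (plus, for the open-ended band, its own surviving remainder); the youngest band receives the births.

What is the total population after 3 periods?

(Groups numbered youngest = 1 to oldest = 7.)
— Period 1 —
Births: 9400 × 0.215 = 2021, 16600 × 0.153 = 2540 → total 4561
Group 2: 7800 × 0.968 = 7550
Group 3: 9400 × 0.966 = 9080
Group 4: 16600 × 0.964 = 16002
Group 5: 25600 × 0.969 = 24806
Group 6: 9200 × 0.951 = 8749
Group 7: 20500 × 0.964 + 11200 × 0.295 = 19762 + 3304 = 23066
→ [4561, 7550, 9080, 16002, 24806, 8749, 23066]
— Period 2 —
Births: 7550 × 0.215 = 1623, 9080 × 0.153 = 1389 → total 3012
Group 2: 4561 × 0.968 = 4415
Group 3: 7550 × 0.966 = 7293
Group 4: 9080 × 0.964 = 8753
Group 5: 16002 × 0.969 = 15506
Group 6: 24806 × 0.951 = 23591
Group 7: 8749 × 0.964 + 23066 × 0.295 = 8434 + 6804 = 15238
→ [3012, 4415, 7293, 8753, 15506, 23591, 15238]
— Period 3 —
Births: 4415 × 0.215 = 949, 7293 × 0.153 = 1116 → total 2065
Group 2: 3012 × 0.968 = 2916
Group 3: 4415 × 0.966 = 4265
Group 4: 7293 × 0.964 = 7030
Group 5: 8753 × 0.969 = 8482
Group 6: 15506 × 0.951 = 14746
Group 7: 23591 × 0.964 + 15238 × 0.295 = 22742 + 4495 = 27237
→ [2065, 2916, 4265, 7030, 8482, 14746, 27237]
Total after period 3: 2065 + 2916 + 4265 + 7030 + 8482 + 14746 + 27237 = 66741

66741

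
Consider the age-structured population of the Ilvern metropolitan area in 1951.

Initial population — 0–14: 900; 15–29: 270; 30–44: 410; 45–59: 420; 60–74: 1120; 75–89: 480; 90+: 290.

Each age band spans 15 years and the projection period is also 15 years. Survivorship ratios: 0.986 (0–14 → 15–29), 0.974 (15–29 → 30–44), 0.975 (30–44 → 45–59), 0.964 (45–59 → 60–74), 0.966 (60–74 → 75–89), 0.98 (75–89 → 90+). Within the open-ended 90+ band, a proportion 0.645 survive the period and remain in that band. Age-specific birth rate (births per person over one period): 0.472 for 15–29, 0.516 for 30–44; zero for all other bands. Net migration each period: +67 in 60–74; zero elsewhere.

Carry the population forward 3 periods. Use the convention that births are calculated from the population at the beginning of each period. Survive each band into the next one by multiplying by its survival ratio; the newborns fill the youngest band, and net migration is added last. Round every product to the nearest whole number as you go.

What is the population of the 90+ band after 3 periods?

1404

Numbering the groups 1..7 from youngest to oldest:
After projecting period 1:
Births: 270 × 0.472 = 127, 410 × 0.516 = 212 → total 339
Group 2: 900 × 0.986 = 887
Group 3: 270 × 0.974 = 263
Group 4: 410 × 0.975 = 400
Group 5: 420 × 0.964 = 405
Group 6: 1120 × 0.966 = 1082
Group 7: 480 × 0.98 + 290 × 0.645 = 470 + 187 = 657
Net migration: Group 5 + 67 → 472
Giving 339 / 887 / 263 / 400 / 472 / 1082 / 657.
After projecting period 2:
Births: 887 × 0.472 = 419, 263 × 0.516 = 136 → total 555
Group 2: 339 × 0.986 = 334
Group 3: 887 × 0.974 = 864
Group 4: 263 × 0.975 = 256
Group 5: 400 × 0.964 = 386
Group 6: 472 × 0.966 = 456
Group 7: 1082 × 0.98 + 657 × 0.645 = 1060 + 424 = 1484
Net migration: Group 5 + 67 → 453
Giving 555 / 334 / 864 / 256 / 453 / 456 / 1484.
After projecting period 3:
Births: 334 × 0.472 = 158, 864 × 0.516 = 446 → total 604
Group 2: 555 × 0.986 = 547
Group 3: 334 × 0.974 = 325
Group 4: 864 × 0.975 = 842
Group 5: 256 × 0.964 = 247
Group 6: 453 × 0.966 = 438
Group 7: 456 × 0.98 + 1484 × 0.645 = 447 + 957 = 1404
Net migration: Group 5 + 67 → 314
Giving 604 / 547 / 325 / 842 / 314 / 438 / 1404.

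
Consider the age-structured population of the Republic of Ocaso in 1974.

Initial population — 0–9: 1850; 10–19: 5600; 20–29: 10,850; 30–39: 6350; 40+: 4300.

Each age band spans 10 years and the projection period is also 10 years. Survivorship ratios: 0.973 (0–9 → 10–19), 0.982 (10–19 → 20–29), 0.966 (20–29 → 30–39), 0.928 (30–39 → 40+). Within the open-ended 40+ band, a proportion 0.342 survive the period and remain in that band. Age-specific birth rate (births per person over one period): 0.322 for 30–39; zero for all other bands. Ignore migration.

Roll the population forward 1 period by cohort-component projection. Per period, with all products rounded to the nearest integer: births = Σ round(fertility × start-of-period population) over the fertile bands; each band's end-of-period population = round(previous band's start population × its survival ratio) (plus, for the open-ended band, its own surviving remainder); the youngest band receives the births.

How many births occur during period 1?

2045

Numbering the groups 1..5 from youngest to oldest:
[period 1]
Births: 6350 × 0.322 = 2045
Group 2: 1850 × 0.973 = 1800
Group 3: 5600 × 0.982 = 5499
Group 4: 10850 × 0.966 = 10481
Group 5: 6350 × 0.928 + 4300 × 0.342 = 5893 + 1471 = 7364
Population now: 0–9=2045, 10–19=1800, 20–29=5499, 30–39=10481, 40+=7364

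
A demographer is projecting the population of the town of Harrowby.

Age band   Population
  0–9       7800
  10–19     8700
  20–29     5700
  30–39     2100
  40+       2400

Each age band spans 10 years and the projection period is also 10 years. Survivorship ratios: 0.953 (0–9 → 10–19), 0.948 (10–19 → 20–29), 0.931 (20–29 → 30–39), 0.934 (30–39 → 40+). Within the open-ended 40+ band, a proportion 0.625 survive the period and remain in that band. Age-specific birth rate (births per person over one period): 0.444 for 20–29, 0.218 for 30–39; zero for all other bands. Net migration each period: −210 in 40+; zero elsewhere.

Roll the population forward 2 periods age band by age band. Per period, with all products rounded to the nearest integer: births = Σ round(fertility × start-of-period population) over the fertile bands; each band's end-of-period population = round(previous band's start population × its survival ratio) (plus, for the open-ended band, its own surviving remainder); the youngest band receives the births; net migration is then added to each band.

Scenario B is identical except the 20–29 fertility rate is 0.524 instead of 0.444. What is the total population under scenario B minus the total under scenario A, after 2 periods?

Numbering the groups 1..5 from youngest to oldest:
Period 1.
Births: 5700 * 0.444 = 2531  |  2100 * 0.218 = 458 → total 2989
Group 2: 7800 * 0.953 = 7433
Group 3: 8700 * 0.948 = 8248
Group 4: 5700 * 0.931 = 5307
Group 5: 2100 * 0.934 + 2400 * 0.625 = 1961 + 1500 = 3461
Net migration: Group 5 − 210 → 3251
Giving 2989 / 7433 / 8248 / 5307 / 3251.
Period 2.
Births: 8248 * 0.444 = 3662  |  5307 * 0.218 = 1157 → total 4819
Group 2: 2989 * 0.953 = 2849
Group 3: 7433 * 0.948 = 7046
Group 4: 8248 * 0.931 = 7679
Group 5: 5307 * 0.934 + 3251 * 0.625 = 4957 + 2032 = 6989
Net migration: Group 5 − 210 → 6779
Giving 4819 / 2849 / 7046 / 7679 / 6779.
Scenario A total after 2 periods: 29172
Scenario B projection —
Period 1.
Births: 5700 * 0.524 = 2987  |  2100 * 0.218 = 458 → total 3445
Group 2: 7800 * 0.953 = 7433
Group 3: 8700 * 0.948 = 8248
Group 4: 5700 * 0.931 = 5307
Group 5: 2100 * 0.934 + 2400 * 0.625 = 1961 + 1500 = 3461
Net migration: Group 5 − 210 → 3251
Giving 3445 / 7433 / 8248 / 5307 / 3251.
Period 2.
Births: 8248 * 0.524 = 4322  |  5307 * 0.218 = 1157 → total 5479
Group 2: 3445 * 0.953 = 3283
Group 3: 7433 * 0.948 = 7046
Group 4: 8248 * 0.931 = 7679
Group 5: 5307 * 0.934 + 3251 * 0.625 = 4957 + 2032 = 6989
Net migration: Group 5 − 210 → 6779
Giving 5479 / 3283 / 7046 / 7679 / 6779.
Scenario B total after 2 periods: 30266
Difference B − A = 30266 − 29172 = 1094

1094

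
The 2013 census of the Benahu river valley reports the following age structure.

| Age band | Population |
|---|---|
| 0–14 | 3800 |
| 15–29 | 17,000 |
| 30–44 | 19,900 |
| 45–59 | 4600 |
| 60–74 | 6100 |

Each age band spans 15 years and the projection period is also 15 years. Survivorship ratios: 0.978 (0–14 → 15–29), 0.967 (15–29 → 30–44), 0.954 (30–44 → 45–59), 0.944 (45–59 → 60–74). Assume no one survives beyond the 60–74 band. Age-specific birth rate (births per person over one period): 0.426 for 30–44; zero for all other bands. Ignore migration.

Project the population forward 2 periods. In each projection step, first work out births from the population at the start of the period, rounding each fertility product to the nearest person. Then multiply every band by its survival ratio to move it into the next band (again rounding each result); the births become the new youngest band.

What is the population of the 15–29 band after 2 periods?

8291

Numbering the groups 1..5 from youngest to oldest:
Period 1:
Births: 19900 × 0.426 = 8477
Group 2: 3800 × 0.978 = 3716
Group 3: 17000 × 0.967 = 16439
Group 4: 19900 × 0.954 = 18985
Group 5: 4600 × 0.944 = 4342
Population now: 0–14=8477, 15–29=3716, 30–44=16439, 45–59=18985, 60–74=4342
Period 2:
Births: 16439 × 0.426 = 7003
Group 2: 8477 × 0.978 = 8291
Group 3: 3716 × 0.967 = 3593
Group 4: 16439 × 0.954 = 15683
Group 5: 18985 × 0.944 = 17922
Population now: 0–14=7003, 15–29=8291, 30–44=3593, 45–59=15683, 60–74=17922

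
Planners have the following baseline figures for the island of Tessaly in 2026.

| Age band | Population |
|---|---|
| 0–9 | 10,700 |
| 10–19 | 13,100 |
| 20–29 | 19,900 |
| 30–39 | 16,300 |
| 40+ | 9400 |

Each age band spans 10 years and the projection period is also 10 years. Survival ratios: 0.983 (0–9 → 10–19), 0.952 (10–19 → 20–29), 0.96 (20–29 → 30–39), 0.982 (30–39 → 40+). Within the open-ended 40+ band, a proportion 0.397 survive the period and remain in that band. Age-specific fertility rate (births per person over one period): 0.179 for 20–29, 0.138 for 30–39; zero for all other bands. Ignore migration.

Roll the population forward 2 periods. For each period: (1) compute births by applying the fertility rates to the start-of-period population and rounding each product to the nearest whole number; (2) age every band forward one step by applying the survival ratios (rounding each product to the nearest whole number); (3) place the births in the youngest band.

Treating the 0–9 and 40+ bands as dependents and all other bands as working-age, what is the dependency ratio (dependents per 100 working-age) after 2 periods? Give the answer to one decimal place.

Period 1:
Births: 19900 × 0.179 = 3562, 16300 × 0.138 = 2249 → 5811
10–19: 10700 × 0.983 = 10518
20–29: 13100 × 0.952 = 12471
30–39: 19900 × 0.96 = 19104
40+: 16300 × 0.982 + 9400 × 0.397 = 16007 + 3732 = 19739
End of period: [5811, 10518, 12471, 19104, 19739]
Period 2:
Births: 12471 × 0.179 = 2232, 19104 × 0.138 = 2636 → 4868
10–19: 5811 × 0.983 = 5712
20–29: 10518 × 0.952 = 10013
30–39: 12471 × 0.96 = 11972
40+: 19104 × 0.982 + 19739 × 0.397 = 18760 + 7836 = 26596
End of period: [4868, 5712, 10013, 11972, 26596]
Dependents (band 0–9 + band 40+) = 4868 + 26596 = 31464; working-age = 27697; ratio = 31464/27697 × 100 = 113.6

113.6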